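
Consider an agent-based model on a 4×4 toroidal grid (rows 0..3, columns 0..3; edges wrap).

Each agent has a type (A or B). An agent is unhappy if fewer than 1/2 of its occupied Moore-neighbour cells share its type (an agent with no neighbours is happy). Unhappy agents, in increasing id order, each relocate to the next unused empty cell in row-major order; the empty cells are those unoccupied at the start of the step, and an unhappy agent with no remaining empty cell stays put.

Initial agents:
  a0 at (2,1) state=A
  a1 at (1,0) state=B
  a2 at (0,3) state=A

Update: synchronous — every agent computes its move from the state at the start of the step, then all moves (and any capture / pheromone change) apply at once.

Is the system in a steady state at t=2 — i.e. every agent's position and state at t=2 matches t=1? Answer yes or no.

t=1: a0@(0,0):A a1@(0,1):B a2@(0,2):A
t=2: a0@(0,3):A a1@(1,0):B a2@(1,1):A

no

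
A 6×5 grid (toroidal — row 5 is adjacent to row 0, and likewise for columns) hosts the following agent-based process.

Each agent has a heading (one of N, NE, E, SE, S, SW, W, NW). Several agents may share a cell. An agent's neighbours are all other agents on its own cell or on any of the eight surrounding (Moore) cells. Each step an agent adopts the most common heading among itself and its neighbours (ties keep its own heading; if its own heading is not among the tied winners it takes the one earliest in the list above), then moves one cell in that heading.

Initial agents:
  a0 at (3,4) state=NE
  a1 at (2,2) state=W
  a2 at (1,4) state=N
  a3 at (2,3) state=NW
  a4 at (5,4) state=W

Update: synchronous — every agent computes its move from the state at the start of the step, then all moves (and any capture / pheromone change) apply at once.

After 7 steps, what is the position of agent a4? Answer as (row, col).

t=1: a0@(2,0):NE a1@(2,1):W a2@(0,4):N a3@(1,2):NW a4@(5,3):W
t=2: a0@(1,1):NE a1@(2,0):W a2@(5,4):N a3@(0,1):NW a4@(5,2):W
t=3: a0@(0,2):NE a1@(2,4):W a2@(4,4):N a3@(5,0):NW a4@(5,1):W
t=4: a0@(5,3):NE a1@(2,3):W a2@(3,4):N a3@(4,4):NW a4@(5,0):W
t=5: a0@(4,4):NE a1@(2,2):W a2@(2,4):N a3@(3,3):NW a4@(5,4):W
t=6: a0@(3,0):NE a1@(2,1):W a2@(1,4):N a3@(2,2):NW a4@(5,3):W
t=7: a0@(2,1):NE a1@(2,0):W a2@(0,4):N a3@(1,1):NW a4@(5,2):W

(5, 2)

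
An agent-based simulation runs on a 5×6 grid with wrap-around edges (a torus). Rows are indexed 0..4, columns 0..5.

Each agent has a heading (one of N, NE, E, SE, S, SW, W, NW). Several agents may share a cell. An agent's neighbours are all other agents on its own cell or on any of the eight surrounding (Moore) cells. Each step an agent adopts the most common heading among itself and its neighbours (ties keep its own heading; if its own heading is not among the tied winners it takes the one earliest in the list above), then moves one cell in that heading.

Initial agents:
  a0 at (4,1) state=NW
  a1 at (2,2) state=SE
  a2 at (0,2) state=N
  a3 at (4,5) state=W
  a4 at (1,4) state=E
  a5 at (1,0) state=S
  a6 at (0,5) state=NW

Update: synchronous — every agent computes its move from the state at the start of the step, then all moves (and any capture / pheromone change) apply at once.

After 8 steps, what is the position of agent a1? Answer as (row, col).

(3, 2)

t=1: a0@(3,0):NW a1@(3,3):SE a2@(4,2):N a3@(4,4):W a4@(1,5):E a5@(2,0):S a6@(4,4):NW
t=2: a0@(2,5):NW a1@(4,4):SE a2@(3,2):N a3@(4,3):W a4@(1,0):E a5@(3,0):S a6@(3,3):NW
t=3: a0@(1,4):NW a1@(0,5):SE a2@(2,2):N a3@(4,2):W a4@(1,1):E a5@(4,0):S a6@(2,2):NW
t=4: a0@(0,3):NW a1@(1,0):SE a2@(1,2):N a3@(4,1):W a4@(1,2):E a5@(0,0):S a6@(1,1):NW
t=5: a0@(4,2):NW a1@(2,1):SE a2@(0,1):NW a3@(4,0):W a4@(0,1):NW a5@(1,0):S a6@(0,0):NW
t=6: a0@(3,1):NW a1@(3,2):SE a2@(4,0):NW a3@(3,5):NW a4@(4,0):NW a5@(0,5):NW a6@(4,5):NW
t=7: a0@(2,0):NW a1@(4,3):SE a2@(3,5):NW a3@(2,4):NW a4@(3,5):NW a5@(4,4):NW a6@(3,4):NW
t=8: a0@(1,5):NW a1@(3,2):NW a2@(2,4):NW a3@(1,3):NW a4@(2,4):NW a5@(3,3):NW a6@(2,3):NW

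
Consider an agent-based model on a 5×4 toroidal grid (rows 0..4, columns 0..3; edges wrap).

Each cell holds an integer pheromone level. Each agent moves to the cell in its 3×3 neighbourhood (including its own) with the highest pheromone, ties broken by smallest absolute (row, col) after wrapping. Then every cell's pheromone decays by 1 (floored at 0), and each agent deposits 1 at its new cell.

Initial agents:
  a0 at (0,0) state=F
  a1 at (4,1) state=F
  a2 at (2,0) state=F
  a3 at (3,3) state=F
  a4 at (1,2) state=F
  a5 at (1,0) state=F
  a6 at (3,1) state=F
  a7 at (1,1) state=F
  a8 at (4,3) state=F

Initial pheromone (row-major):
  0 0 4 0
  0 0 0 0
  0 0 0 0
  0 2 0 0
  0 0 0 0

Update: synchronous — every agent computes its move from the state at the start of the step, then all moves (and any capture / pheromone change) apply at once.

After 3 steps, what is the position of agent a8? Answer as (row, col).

t=1: a0@(0,0) a1@(0,2) a2@(3,1) a3@(2,0) a4@(0,2) a5@(0,0) a6@(3,1) a7@(0,2) a8@(0,2) | pheromone: 2 0 7 0 / 0 0 0 0 / 1 0 0 0 / 0 3 0 0 / 0 0 0 0
t=2: a0@(0,0) a1@(0,2) a2@(3,1) a3@(3,1) a4@(0,2) a5@(0,0) a6@(3,1) a7@(0,2) a8@(0,2) | pheromone: 3 0 10 0 / 0 0 0 0 / 0 0 0 0 / 0 5 0 0 / 0 0 0 0
t=3: a0@(0,0) a1@(0,2) a2@(3,1) a3@(3,1) a4@(0,2) a5@(0,0) a6@(3,1) a7@(0,2) a8@(0,2) | pheromone: 4 0 13 0 / 0 0 0 0 / 0 0 0 0 / 0 7 0 0 / 0 0 0 0

(0, 2)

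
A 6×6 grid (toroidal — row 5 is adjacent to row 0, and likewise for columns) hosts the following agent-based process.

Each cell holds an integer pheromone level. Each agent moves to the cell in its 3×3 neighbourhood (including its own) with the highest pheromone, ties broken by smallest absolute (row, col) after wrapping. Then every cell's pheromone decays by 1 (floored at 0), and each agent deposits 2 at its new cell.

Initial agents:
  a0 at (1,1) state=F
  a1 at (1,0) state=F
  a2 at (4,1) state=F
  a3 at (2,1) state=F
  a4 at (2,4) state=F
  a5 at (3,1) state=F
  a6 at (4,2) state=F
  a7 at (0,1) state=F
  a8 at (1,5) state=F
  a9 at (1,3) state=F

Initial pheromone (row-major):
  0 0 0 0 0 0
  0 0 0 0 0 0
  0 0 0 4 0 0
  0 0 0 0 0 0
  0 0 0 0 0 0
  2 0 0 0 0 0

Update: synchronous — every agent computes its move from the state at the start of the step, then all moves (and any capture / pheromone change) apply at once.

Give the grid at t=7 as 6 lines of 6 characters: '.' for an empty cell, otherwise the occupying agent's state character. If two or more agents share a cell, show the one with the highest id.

t=1: a0@(0,0) a1@(0,0) a2@(5,0) a3@(1,0) a4@(2,3) a5@(2,0) a6@(3,1) a7@(5,0) a8@(0,0) a9@(2,3) | pheromone: 6 0 0 0 0 0 / 2 0 0 0 0 0 / 2 0 0 7 0 0 / 0 2 0 0 0 0 / 0 0 0 0 0 0 / 5 0 0 0 0 0
t=2: a0@(0,0) a1@(0,0) a2@(0,0) a3@(0,0) a4@(2,3) a5@(1,0) a6@(2,0) a7@(0,0) a8@(0,0) a9@(2,3) | pheromone: 17 0 0 0 0 0 / 3 0 0 0 0 0 / 3 0 0 10 0 0 / 0 1 0 0 0 0 / 0 0 0 0 0 0 / 4 0 0 0 0 0
t=3: a0@(0,0) a1@(0,0) a2@(0,0) a3@(0,0) a4@(2,3) a5@(0,0) a6@(1,0) a7@(0,0) a8@(0,0) a9@(2,3) | pheromone: 30 0 0 0 0 0 / 4 0 0 0 0 0 / 2 0 0 13 0 0 / 0 0 0 0 0 0 / 0 0 0 0 0 0 / 3 0 0 0 0 0
t=4: a0@(0,0) a1@(0,0) a2@(0,0) a3@(0,0) a4@(2,3) a5@(0,0) a6@(0,0) a7@(0,0) a8@(0,0) a9@(2,3) | pheromone: 45 0 0 0 0 0 / 3 0 0 0 0 0 / 1 0 0 16 0 0 / 0 0 0 0 0 0 / 0 0 0 0 0 0 / 2 0 0 0 0 0
t=5: a0@(0,0) a1@(0,0) a2@(0,0) a3@(0,0) a4@(2,3) a5@(0,0) a6@(0,0) a7@(0,0) a8@(0,0) a9@(2,3) | pheromone: 60 0 0 0 0 0 / 2 0 0 0 0 0 / 0 0 0 19 0 0 / 0 0 0 0 0 0 / 0 0 0 0 0 0 / 1 0 0 0 0 0
t=6: a0@(0,0) a1@(0,0) a2@(0,0) a3@(0,0) a4@(2,3) a5@(0,0) a6@(0,0) a7@(0,0) a8@(0,0) a9@(2,3) | pheromone: 75 0 0 0 0 0 / 1 0 0 0 0 0 / 0 0 0 22 0 0 / 0 0 0 0 0 0 / 0 0 0 0 0 0 / 0 0 0 0 0 0
t=7: a0@(0,0) a1@(0,0) a2@(0,0) a3@(0,0) a4@(2,3) a5@(0,0) a6@(0,0) a7@(0,0) a8@(0,0) a9@(2,3) | pheromone: 90 0 0 0 0 0 / 0 0 0 0 0 0 / 0 0 0 25 0 0 / 0 0 0 0 0 0 / 0 0 0 0 0 0 / 0 0 0 0 0 0

F.....
......
...F..
......
......
......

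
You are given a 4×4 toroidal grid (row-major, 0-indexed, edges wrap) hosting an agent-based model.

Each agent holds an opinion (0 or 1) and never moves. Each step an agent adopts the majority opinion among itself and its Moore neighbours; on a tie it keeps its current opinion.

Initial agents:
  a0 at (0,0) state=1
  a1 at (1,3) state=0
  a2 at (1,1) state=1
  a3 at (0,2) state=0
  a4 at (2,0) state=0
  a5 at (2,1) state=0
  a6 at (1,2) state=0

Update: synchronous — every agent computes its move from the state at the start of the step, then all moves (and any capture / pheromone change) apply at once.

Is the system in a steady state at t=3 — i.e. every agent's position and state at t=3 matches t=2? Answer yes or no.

yes

t=1: a0@(0,0):1 a1@(1,3):0 a2@(1,1):0 a3@(0,2):0 a4@(2,0):0 a5@(2,1):0 a6@(1,2):0
t=2: a0@(0,0):0 a1@(1,3):0 a2@(1,1):0 a3@(0,2):0 a4@(2,0):0 a5@(2,1):0 a6@(1,2):0
t=3: (unchanged — steady state)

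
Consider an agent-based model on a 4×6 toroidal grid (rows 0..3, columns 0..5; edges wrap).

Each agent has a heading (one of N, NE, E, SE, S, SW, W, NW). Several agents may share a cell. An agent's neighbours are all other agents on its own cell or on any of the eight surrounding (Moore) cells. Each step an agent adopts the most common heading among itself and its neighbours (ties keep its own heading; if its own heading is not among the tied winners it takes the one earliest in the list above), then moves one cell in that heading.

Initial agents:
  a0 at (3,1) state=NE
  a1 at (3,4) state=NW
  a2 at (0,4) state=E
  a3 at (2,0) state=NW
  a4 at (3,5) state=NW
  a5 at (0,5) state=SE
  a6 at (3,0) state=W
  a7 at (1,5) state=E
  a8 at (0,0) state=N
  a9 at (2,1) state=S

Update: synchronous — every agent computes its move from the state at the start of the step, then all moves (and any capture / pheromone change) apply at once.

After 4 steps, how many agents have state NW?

t=1: a0@(2,2):NE a1@(2,3):NW a2@(0,5):E a3@(1,5):NW a4@(2,4):NW a5@(0,0):E a6@(2,5):NW a7@(1,0):E a8@(3,0):N a9@(3,1):S
t=2: a0@(1,3):NE a1@(1,2):NW a2@(0,0):E a3@(0,4):NW a4@(1,3):NW a5@(0,1):E a6@(1,4):NW a7@(1,1):E a8@(3,1):E a9@(0,1):S
t=3: a0@(0,2):NW a1@(0,1):NW a2@(0,1):E a3@(3,3):NW a4@(0,2):NW a5@(0,2):E a6@(0,3):NW a7@(1,2):E a8@(3,2):E a9@(0,2):E
t=4: a0@(3,1):NW a1@(0,2):E a2@(0,2):E a3@(2,2):NW a4@(3,1):NW a5@(0,3):E a6@(3,2):NW a7@(1,3):E a8@(2,1):NW a9@(0,3):E

5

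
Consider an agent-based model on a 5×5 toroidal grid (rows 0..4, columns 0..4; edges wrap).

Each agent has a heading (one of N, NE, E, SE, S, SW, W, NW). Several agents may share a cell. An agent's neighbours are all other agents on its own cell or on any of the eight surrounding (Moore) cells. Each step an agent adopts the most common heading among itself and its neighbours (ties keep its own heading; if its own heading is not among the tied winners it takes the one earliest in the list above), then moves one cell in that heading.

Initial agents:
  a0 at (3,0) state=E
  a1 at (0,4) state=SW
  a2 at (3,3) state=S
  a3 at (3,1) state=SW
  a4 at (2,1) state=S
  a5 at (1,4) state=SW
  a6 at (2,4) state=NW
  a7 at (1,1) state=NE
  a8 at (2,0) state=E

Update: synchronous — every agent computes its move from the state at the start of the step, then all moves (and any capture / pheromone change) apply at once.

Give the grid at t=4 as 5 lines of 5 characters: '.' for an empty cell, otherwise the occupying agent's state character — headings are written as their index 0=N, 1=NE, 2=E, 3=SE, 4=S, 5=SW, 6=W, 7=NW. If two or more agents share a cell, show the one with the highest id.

.....
....2
2..22
2...2
2....

t=1: a0@(3,1):E a1@(1,3):SW a2@(4,3):S a3@(3,2):E a4@(2,2):E a5@(2,3):SW a6@(2,0):E a7@(0,2):NE a8@(2,1):E
t=2: a0@(3,2):E a1@(2,2):SW a2@(0,3):S a3@(3,3):E a4@(2,3):E a5@(3,2):SW a6@(2,1):E a7@(4,3):NE a8@(2,2):E
t=3: a0@(3,3):E a1@(2,3):E a2@(1,3):S a3@(3,4):E a4@(2,4):E a5@(3,3):E a6@(2,2):E a7@(4,4):E a8@(2,3):E
t=4: a0@(3,4):E a1@(2,4):E a2@(1,4):E a3@(3,0):E a4@(2,0):E a5@(3,4):E a6@(2,3):E a7@(4,0):E a8@(2,4):E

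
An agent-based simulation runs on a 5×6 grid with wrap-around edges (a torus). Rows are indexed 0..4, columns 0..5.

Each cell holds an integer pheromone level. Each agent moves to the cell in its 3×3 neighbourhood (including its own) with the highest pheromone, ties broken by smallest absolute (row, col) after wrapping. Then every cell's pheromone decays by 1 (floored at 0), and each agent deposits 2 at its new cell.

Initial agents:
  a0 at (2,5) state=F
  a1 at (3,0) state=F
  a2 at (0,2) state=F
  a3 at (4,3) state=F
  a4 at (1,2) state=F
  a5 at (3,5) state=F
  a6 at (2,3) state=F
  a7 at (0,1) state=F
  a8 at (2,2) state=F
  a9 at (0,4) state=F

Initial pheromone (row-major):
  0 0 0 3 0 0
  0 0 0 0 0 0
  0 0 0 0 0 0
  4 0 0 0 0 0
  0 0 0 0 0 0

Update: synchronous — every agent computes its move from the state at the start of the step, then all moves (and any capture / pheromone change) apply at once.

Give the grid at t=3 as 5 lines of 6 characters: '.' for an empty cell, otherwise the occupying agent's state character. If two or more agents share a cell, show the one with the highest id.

F..F..
......
......
F.....
......

t=1: a0@(3,0) a1@(3,0) a2@(0,3) a3@(0,3) a4@(0,3) a5@(3,0) a6@(1,2) a7@(0,0) a8@(1,1) a9@(0,3) | pheromone: 2 0 0 10 0 0 / 0 2 2 0 0 0 / 0 0 0 0 0 0 / 9 0 0 0 0 0 / 0 0 0 0 0 0
t=2: a0@(3,0) a1@(3,0) a2@(0,3) a3@(0,3) a4@(0,3) a5@(3,0) a6@(0,3) a7@(0,0) a8@(0,0) a9@(0,3) | pheromone: 5 0 0 19 0 0 / 0 1 1 0 0 0 / 0 0 0 0 0 0 / 14 0 0 0 0 0 / 0 0 0 0 0 0
t=3: a0@(3,0) a1@(3,0) a2@(0,3) a3@(0,3) a4@(0,3) a5@(3,0) a6@(0,3) a7@(0,0) a8@(0,0) a9@(0,3) | pheromone: 8 0 0 28 0 0 / 0 0 0 0 0 0 / 0 0 0 0 0 0 / 19 0 0 0 0 0 / 0 0 0 0 0 0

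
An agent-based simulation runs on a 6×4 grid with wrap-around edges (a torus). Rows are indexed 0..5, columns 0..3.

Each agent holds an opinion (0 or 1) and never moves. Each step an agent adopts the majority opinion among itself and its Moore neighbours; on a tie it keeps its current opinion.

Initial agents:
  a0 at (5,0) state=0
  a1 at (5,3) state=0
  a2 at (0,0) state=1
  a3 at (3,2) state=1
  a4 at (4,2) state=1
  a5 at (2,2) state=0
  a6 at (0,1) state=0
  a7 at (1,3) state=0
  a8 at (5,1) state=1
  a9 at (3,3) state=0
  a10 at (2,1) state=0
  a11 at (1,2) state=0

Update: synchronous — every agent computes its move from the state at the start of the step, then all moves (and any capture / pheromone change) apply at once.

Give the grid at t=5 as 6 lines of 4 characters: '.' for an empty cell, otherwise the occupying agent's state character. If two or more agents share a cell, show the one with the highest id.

00..
..00
.00.
..00
..0.
00.0

t=1: a0@(5,0):0 a1@(5,3):0 a2@(0,0):0 a3@(3,2):0 a4@(4,2):1 a5@(2,2):0 a6@(0,1):0 a7@(1,3):0 a8@(5,1):1 a9@(3,3):0 a10@(2,1):0 a11@(1,2):0
t=2: a0@(5,0):0 a1@(5,3):0 a2@(0,0):0 a3@(3,2):0 a4@(4,2):0 a5@(2,2):0 a6@(0,1):0 a7@(1,3):0 a8@(5,1):0 a9@(3,3):0 a10@(2,1):0 a11@(1,2):0
t=3: (unchanged — steady state)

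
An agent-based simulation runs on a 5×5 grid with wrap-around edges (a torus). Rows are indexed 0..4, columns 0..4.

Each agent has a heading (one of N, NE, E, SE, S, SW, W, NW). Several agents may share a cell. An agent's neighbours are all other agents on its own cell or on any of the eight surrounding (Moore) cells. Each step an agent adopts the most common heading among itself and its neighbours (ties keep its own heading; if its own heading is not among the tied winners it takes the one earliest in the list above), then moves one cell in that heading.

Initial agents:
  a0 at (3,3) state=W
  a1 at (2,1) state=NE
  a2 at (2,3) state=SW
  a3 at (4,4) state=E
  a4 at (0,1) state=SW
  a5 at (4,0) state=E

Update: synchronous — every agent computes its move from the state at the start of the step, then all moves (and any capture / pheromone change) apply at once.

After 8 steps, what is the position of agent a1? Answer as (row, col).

t=1: a0@(3,2):W a1@(1,2):NE a2@(3,2):SW a3@(4,0):E a4@(1,0):SW a5@(4,1):E
t=2: a0@(3,1):W a1@(0,3):NE a2@(4,1):SW a3@(4,1):E a4@(2,4):SW a5@(4,2):E
t=3: a0@(3,2):E a1@(4,4):NE a2@(4,2):E a3@(4,2):E a4@(3,3):SW a5@(4,3):E
t=4: a0@(3,3):E a1@(3,0):NE a2@(4,3):E a3@(4,3):E a4@(3,4):E a5@(4,4):E
t=5: a0@(3,4):E a1@(3,1):E a2@(4,4):E a3@(4,4):E a4@(3,0):E a5@(4,0):E
t=6: a0@(3,0):E a1@(3,2):E a2@(4,0):E a3@(4,0):E a4@(3,1):E a5@(4,1):E
t=7: a0@(3,1):E a1@(3,3):E a2@(4,1):E a3@(4,1):E a4@(3,2):E a5@(4,2):E
t=8: a0@(3,2):E a1@(3,4):E a2@(4,2):E a3@(4,2):E a4@(3,3):E a5@(4,3):E

(3, 4)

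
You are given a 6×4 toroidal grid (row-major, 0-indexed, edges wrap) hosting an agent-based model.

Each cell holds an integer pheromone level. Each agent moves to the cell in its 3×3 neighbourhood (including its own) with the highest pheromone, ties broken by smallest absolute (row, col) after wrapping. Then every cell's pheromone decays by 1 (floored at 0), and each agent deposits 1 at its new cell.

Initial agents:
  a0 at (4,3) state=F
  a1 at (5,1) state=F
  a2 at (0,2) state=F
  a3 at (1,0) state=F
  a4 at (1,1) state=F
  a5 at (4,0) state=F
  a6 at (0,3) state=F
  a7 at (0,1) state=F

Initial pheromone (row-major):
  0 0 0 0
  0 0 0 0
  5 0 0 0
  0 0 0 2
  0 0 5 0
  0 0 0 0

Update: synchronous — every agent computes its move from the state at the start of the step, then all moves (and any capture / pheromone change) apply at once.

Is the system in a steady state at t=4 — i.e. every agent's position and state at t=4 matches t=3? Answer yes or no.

t=1: a0@(4,2) a1@(4,2) a2@(0,1) a3@(2,0) a4@(2,0) a5@(3,3) a6@(0,0) a7@(0,0) | pheromone: 2 1 0 0 / 0 0 0 0 / 6 0 0 0 / 0 0 0 2 / 0 0 6 0 / 0 0 0 0
t=2: a0@(4,2) a1@(4,2) a2@(0,0) a3@(2,0) a4@(2,0) a5@(2,0) a6@(0,0) a7@(0,0) | pheromone: 4 0 0 0 / 0 0 0 0 / 8 0 0 0 / 0 0 0 1 / 0 0 7 0 / 0 0 0 0
t=3: a0@(4,2) a1@(4,2) a2@(0,0) a3@(2,0) a4@(2,0) a5@(2,0) a6@(0,0) a7@(0,0) | pheromone: 6 0 0 0 / 0 0 0 0 / 10 0 0 0 / 0 0 0 0 / 0 0 8 0 / 0 0 0 0
t=4: a0@(4,2) a1@(4,2) a2@(0,0) a3@(2,0) a4@(2,0) a5@(2,0) a6@(0,0) a7@(0,0) | pheromone: 8 0 0 0 / 0 0 0 0 / 12 0 0 0 / 0 0 0 0 / 0 0 9 0 / 0 0 0 0

yes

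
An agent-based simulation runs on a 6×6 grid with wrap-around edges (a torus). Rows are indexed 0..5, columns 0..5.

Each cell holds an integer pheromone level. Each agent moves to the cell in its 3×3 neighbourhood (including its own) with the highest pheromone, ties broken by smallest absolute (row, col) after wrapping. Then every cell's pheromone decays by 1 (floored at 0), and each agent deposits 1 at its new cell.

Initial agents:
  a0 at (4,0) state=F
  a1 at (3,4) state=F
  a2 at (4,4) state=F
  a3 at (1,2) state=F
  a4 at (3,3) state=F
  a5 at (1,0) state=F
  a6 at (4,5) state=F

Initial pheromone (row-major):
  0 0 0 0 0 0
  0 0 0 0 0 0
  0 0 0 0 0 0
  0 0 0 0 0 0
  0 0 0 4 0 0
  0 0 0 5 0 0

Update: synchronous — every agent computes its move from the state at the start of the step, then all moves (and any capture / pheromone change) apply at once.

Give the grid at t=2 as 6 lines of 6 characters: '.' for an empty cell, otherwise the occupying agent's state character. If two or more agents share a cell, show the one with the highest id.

t=1: a0@(3,0) a1@(4,3) a2@(5,3) a3@(0,1) a4@(4,3) a5@(0,0) a6@(3,0) | pheromone: 1 1 0 0 0 0 / 0 0 0 0 0 0 / 0 0 0 0 0 0 / 2 0 0 0 0 0 / 0 0 0 5 0 0 / 0 0 0 5 0 0
t=2: a0@(3,0) a1@(4,3) a2@(4,3) a3@(0,0) a4@(4,3) a5@(0,0) a6@(3,0) | pheromone: 2 0 0 0 0 0 / 0 0 0 0 0 0 / 0 0 0 0 0 0 / 3 0 0 0 0 0 / 0 0 0 7 0 0 / 0 0 0 4 0 0

F.....
......
......
F.....
...F..
......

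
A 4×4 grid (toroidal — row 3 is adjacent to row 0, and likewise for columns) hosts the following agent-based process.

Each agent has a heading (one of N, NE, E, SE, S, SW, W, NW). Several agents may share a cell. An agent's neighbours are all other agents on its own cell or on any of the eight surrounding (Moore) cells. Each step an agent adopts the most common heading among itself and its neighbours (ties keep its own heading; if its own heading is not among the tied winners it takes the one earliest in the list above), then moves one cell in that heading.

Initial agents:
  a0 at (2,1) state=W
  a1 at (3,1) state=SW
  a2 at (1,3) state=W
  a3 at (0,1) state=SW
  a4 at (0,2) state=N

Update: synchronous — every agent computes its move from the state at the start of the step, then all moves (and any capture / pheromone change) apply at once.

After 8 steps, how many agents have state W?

1

t=1: a0@(2,0):W a1@(0,0):SW a2@(1,2):W a3@(1,0):SW a4@(1,1):SW
t=2: a0@(3,3):SW a1@(1,3):SW a2@(1,1):W a3@(2,3):SW a4@(2,0):SW
t=3: a0@(0,2):SW a1@(2,2):SW a2@(1,0):W a3@(3,2):SW a4@(3,3):SW
t=4: a0@(1,1):SW a1@(3,1):SW a2@(1,3):W a3@(0,1):SW a4@(0,2):SW
t=5: a0@(2,0):SW a1@(0,0):SW a2@(1,2):W a3@(1,0):SW a4@(1,1):SW
t=6: a0@(3,3):SW a1@(1,3):SW a2@(1,1):W a3@(2,3):SW a4@(2,0):SW
t=7: a0@(0,2):SW a1@(2,2):SW a2@(1,0):W a3@(3,2):SW a4@(3,3):SW
t=8: a0@(1,1):SW a1@(3,1):SW a2@(1,3):W a3@(0,1):SW a4@(0,2):SW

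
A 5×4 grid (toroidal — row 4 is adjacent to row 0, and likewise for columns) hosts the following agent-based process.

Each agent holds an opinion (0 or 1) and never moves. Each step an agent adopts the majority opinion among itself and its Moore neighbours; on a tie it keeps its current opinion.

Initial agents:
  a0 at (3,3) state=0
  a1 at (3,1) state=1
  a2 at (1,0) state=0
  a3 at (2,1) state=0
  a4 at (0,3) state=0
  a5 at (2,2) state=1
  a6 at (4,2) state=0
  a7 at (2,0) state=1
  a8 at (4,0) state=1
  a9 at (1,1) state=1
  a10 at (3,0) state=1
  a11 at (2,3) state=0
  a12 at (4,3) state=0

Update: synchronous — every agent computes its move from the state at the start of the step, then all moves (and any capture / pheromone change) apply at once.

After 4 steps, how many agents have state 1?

7

t=1: a0@(3,3):0 a1@(3,1):1 a2@(1,0):0 a3@(2,1):1 a4@(0,3):0 a5@(2,2):1 a6@(4,2):0 a7@(2,0):1 a8@(4,0):1 a9@(1,1):1 a10@(3,0):1 a11@(2,3):0 a12@(4,3):0
t=2: (unchanged — steady state)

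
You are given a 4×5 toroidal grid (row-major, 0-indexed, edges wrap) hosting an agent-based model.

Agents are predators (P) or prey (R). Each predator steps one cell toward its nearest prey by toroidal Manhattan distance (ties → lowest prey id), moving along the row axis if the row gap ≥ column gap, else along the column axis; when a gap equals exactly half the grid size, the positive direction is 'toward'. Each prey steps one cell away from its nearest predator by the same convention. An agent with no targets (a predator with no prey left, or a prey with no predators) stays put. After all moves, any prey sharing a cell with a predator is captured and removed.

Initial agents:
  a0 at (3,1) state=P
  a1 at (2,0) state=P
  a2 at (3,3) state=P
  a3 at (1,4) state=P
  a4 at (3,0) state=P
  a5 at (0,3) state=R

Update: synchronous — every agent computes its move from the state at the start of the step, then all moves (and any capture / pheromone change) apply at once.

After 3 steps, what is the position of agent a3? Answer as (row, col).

(2, 4)

t=1: a0@(3,2):P a1@(3,0):P a2@(0,3):P a3@(0,4):P a4@(3,4):P a5@(1,3):R
t=2: a0@(0,2):P a1@(0,0):P a2@(1,3):P a3@(1,4):P a4@(0,4):P a5@(2,3):R
t=3: a0@(1,2):P a1@(1,0):P a2@(2,3):P a3@(2,4):P a4@(1,4):P a5@(3,3):R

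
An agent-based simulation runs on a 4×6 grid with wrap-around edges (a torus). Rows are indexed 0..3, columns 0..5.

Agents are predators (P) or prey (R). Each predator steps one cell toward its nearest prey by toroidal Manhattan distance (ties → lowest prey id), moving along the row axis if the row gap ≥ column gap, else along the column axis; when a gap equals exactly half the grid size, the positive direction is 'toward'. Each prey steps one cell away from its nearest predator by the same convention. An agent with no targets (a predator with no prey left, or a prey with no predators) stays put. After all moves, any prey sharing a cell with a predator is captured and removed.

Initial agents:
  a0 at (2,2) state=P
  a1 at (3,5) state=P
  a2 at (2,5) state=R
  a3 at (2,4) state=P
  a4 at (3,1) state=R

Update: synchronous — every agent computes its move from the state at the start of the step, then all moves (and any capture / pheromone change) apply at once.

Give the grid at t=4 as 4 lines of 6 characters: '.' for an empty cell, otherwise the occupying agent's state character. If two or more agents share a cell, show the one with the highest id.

......
......
..P..R
.R...P

t=1: a0@(3,2):P a1@(2,5):P a2@(1,5):R a3@(2,5):P a4@(0,1):R
t=2: a0@(0,2):P a1@(1,5):P a2@(0,5):R a3@(1,5):P a4@(1,1):R
t=3: a0@(1,2):P a1@(0,5):P a2@(3,5):R a3@(0,5):P a4@(2,1):R
t=4: a0@(2,2):P a1@(3,5):P a2@(2,5):R a3@(3,5):P a4@(3,1):R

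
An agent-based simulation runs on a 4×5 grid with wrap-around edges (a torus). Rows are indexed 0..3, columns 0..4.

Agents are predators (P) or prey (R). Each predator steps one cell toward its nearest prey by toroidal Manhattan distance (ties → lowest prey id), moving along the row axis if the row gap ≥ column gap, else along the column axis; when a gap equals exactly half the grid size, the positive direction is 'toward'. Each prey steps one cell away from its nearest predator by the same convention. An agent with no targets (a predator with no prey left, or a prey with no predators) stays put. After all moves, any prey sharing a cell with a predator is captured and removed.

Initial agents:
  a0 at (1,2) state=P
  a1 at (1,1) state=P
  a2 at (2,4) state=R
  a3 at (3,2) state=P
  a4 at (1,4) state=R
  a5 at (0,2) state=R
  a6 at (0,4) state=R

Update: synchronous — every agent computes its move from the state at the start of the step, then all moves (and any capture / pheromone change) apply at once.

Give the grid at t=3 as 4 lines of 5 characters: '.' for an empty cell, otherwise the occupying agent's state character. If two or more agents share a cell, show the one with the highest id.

t=1: a0@(0,2):P a1@(1,0):P a2@(2,0):R a3@(0,2):P a5@(3,2):R a6@(0,0):R
t=2: a0@(3,2):P a1@(2,0):P a2@(3,0):R a3@(3,2):P a5@(2,2):R a6@(3,0):R
t=3: a0@(2,2):P a1@(3,0):P a2@(0,0):R a3@(2,2):P a5@(1,2):R a6@(0,0):R

R....
..R..
..P..
P....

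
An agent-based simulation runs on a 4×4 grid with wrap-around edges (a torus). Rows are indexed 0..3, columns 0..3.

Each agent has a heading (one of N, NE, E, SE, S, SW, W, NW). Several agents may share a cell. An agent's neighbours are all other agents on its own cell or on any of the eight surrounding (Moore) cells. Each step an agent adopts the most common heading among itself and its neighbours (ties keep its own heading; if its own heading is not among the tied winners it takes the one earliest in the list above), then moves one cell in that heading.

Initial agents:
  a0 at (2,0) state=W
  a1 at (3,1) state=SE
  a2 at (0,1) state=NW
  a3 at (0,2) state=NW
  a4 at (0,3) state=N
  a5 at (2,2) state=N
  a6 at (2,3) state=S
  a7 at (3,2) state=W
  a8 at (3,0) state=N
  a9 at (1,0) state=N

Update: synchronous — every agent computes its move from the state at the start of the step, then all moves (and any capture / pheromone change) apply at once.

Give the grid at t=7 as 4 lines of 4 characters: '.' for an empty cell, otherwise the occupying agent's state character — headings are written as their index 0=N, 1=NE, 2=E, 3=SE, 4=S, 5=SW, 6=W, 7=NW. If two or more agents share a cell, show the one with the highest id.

t=1: a0@(1,0):N a1@(2,1):N a2@(3,0):NW a3@(3,1):NW a4@(3,3):N a5@(1,2):N a6@(1,3):N a7@(2,2):N a8@(2,0):N a9@(0,0):N
t=2: a0@(0,0):N a1@(1,1):N a2@(2,0):N a3@(2,1):N a4@(2,3):N a5@(0,2):N a6@(0,3):N a7@(1,2):N a8@(1,0):N a9@(3,0):N
t=3: a0@(3,0):N a1@(0,1):N a2@(1,0):N a3@(1,1):N a4@(1,3):N a5@(3,2):N a6@(3,3):N a7@(0,2):N a8@(0,0):N a9@(2,0):N
t=4: a0@(2,0):N a1@(3,1):N a2@(0,0):N a3@(0,1):N a4@(0,3):N a5@(2,2):N a6@(2,3):N a7@(3,2):N a8@(3,0):N a9@(1,0):N
t=5: a0@(1,0):N a1@(2,1):N a2@(3,0):N a3@(3,1):N a4@(3,3):N a5@(1,2):N a6@(1,3):N a7@(2,2):N a8@(2,0):N a9@(0,0):N
t=6: a0@(0,0):N a1@(1,1):N a2@(2,0):N a3@(2,1):N a4@(2,3):N a5@(0,2):N a6@(0,3):N a7@(1,2):N a8@(1,0):N a9@(3,0):N
t=7: a0@(3,0):N a1@(0,1):N a2@(1,0):N a3@(1,1):N a4@(1,3):N a5@(3,2):N a6@(3,3):N a7@(0,2):N a8@(0,0):N a9@(2,0):N

000.
00.0
0...
0.00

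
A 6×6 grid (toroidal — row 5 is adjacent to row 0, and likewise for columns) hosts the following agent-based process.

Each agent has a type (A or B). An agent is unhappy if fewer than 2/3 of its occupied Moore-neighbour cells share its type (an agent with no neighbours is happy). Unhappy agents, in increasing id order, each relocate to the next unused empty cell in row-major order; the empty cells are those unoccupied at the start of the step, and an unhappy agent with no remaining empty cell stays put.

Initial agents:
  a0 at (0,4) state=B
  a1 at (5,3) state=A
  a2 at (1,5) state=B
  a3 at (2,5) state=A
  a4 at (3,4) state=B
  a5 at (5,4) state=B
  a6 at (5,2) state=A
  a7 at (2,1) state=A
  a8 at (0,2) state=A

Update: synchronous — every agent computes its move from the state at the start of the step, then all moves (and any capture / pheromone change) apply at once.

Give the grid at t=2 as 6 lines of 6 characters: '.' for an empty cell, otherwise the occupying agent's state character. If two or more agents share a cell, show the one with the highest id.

t=1: a0@(0,4):B a1@(0,0):A a2@(0,1):B a3@(0,3):A a4@(0,5):B a5@(1,0):B a6@(5,2):A a7@(2,1):A a8@(0,2):A
t=2: a0@(1,1):B a1@(1,2):A a2@(1,3):B a3@(0,3):A a4@(0,5):B a5@(1,4):B a6@(5,2):A a7@(1,5):A a8@(0,2):A

..AA.B
.BABBA
......
......
......
..A...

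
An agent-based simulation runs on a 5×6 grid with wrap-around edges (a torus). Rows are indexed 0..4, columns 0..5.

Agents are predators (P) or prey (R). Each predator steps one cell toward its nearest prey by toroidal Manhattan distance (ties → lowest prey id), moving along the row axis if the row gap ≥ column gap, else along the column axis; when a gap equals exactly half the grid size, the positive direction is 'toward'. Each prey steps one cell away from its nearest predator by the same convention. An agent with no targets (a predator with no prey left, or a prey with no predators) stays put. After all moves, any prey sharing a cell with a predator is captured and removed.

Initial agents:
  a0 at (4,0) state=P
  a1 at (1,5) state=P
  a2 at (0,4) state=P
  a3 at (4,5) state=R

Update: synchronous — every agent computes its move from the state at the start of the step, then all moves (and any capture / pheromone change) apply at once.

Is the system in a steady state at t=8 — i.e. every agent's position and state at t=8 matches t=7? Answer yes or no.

yes

t=1: a0@(4,5):P a1@(0,5):P a2@(4,4):P
t=2: (unchanged — steady state)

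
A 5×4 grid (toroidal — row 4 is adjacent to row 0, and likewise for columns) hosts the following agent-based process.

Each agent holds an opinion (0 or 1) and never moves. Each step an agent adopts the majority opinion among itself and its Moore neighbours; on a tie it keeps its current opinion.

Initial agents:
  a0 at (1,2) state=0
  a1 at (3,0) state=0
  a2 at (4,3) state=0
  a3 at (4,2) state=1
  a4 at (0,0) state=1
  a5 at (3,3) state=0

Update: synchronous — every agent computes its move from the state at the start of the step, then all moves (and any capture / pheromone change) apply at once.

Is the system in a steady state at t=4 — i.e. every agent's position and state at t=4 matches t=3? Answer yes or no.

yes

t=1: a0@(1,2):0 a1@(3,0):0 a2@(4,3):0 a3@(4,2):0 a4@(0,0):1 a5@(3,3):0
t=2: (unchanged — steady state)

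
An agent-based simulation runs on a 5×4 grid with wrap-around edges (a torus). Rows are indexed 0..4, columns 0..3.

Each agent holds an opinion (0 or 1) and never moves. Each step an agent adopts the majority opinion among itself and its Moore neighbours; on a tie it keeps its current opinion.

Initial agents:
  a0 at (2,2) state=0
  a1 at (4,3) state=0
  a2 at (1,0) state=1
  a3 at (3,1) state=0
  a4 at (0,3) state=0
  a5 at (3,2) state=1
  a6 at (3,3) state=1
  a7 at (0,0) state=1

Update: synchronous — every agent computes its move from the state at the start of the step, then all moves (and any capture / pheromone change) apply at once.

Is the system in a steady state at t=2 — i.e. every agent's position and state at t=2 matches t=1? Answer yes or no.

t=1: a0@(2,2):0 a1@(4,3):1 a2@(1,0):1 a3@(3,1):0 a4@(0,3):0 a5@(3,2):0 a6@(3,3):1 a7@(0,0):1
t=2: a0@(2,2):0 a1@(4,3):1 a2@(1,0):1 a3@(3,1):0 a4@(0,3):1 a5@(3,2):0 a6@(3,3):1 a7@(0,0):1

no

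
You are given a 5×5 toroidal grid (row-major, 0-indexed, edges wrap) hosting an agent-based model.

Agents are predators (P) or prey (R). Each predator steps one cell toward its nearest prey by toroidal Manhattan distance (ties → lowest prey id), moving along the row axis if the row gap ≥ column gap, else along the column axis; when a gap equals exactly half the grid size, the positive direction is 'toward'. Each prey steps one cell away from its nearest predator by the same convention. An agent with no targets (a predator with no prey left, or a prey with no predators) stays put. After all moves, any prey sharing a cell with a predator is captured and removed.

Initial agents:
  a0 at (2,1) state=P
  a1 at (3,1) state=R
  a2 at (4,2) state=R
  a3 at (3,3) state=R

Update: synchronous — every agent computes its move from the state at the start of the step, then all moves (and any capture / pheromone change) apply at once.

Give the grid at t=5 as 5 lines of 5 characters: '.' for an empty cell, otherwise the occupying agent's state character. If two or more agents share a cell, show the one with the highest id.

.....
.....
.P.R.
.R...
..R..

t=1: a0@(3,1):P a1@(4,1):R a2@(0,2):R a3@(3,4):R
t=2: a0@(4,1):P a1@(0,1):R a2@(1,2):R a3@(3,3):R
t=3: a0@(0,1):P a1@(1,1):R a2@(2,2):R a3@(3,4):R
t=4: a0@(1,1):P a1@(2,1):R a2@(3,2):R a3@(2,4):R
t=5: a0@(2,1):P a1@(3,1):R a2@(4,2):R a3@(2,3):R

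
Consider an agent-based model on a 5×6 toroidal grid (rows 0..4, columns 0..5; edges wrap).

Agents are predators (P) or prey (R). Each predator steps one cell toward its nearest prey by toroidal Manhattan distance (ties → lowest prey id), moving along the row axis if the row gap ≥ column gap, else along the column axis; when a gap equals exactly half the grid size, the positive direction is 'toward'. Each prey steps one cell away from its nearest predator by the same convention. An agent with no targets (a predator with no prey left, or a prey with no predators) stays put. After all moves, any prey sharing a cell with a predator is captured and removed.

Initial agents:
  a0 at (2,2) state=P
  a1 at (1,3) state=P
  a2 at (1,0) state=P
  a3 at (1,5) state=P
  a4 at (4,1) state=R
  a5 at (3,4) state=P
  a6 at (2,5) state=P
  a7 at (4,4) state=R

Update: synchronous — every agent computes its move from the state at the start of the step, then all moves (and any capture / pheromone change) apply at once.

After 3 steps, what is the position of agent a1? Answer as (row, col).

t=1: a0@(3,2):P a1@(0,3):P a2@(0,0):P a3@(0,5):P a4@(0,1):R a5@(4,4):P a6@(3,5):P a7@(0,4):R
t=2: a0@(4,2):P a1@(0,4):P a2@(0,1):P a3@(0,4):P a4@(0,2):R a5@(0,4):P a6@(4,5):P a7@(0,5):R
t=3: a0@(0,2):P a1@(0,5):P a2@(0,2):P a3@(0,5):P a4@(1,2):R a5@(0,5):P a6@(0,5):P a7@(0,0):R

(0, 5)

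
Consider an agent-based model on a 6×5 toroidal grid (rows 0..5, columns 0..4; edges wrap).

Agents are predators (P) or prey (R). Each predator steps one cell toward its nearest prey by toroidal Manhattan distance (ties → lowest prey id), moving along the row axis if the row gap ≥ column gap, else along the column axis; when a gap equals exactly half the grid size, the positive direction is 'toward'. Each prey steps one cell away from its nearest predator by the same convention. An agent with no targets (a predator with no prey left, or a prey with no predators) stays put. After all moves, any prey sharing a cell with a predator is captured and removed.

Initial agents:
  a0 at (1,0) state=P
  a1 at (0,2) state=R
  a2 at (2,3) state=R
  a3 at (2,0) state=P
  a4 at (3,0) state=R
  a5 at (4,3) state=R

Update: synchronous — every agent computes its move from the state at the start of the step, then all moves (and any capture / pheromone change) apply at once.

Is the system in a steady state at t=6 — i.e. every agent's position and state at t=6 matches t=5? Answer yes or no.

t=1: a0@(2,0):P a1@(0,3):R a2@(2,2):R a3@(3,0):P a4@(4,0):R a5@(5,3):R
t=2: a0@(2,1):P a1@(5,3):R a2@(2,3):R a3@(4,0):P a4@(5,0):R a5@(0,3):R
t=3: a0@(2,2):P a1@(5,2):R a2@(2,4):R a3@(5,0):P a4@(0,0):R a5@(5,3):R
t=4: a0@(2,3):P a1@(5,3):R a2@(2,0):R a3@(0,0):P a4@(1,0):R a5@(5,2):R
t=5: a0@(2,4):P a1@(4,3):R a2@(2,1):R a3@(1,0):P a4@(2,0):R a5@(5,3):R
t=6: a0@(2,0):P a1@(5,3):R a2@(2,2):R a3@(2,0):P a4@(2,1):R a5@(4,3):R

no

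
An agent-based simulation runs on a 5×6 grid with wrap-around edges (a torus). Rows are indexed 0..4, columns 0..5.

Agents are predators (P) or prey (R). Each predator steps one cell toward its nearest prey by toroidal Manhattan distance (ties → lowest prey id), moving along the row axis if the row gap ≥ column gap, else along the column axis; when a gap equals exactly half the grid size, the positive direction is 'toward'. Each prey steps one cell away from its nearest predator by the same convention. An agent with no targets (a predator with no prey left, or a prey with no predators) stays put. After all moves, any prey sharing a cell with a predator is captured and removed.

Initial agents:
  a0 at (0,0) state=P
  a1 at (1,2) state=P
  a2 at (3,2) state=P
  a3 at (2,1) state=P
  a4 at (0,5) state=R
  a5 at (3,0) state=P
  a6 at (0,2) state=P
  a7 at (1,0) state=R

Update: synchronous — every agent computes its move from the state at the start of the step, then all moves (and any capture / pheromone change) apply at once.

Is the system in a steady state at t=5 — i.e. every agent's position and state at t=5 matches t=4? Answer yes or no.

t=1: a0@(0,5):P a1@(1,1):P a2@(2,2):P a3@(1,1):P a4@(0,4):R a5@(2,0):P a6@(0,3):P
t=2: a0@(0,4):P a1@(1,2):P a2@(1,2):P a3@(1,2):P a4@(0,3):R a5@(1,0):P a6@(0,4):P
t=3: a0@(0,3):P a1@(0,2):P a2@(0,2):P a3@(0,2):P a5@(1,1):P a6@(0,3):P
t=4: (unchanged — steady state)

yes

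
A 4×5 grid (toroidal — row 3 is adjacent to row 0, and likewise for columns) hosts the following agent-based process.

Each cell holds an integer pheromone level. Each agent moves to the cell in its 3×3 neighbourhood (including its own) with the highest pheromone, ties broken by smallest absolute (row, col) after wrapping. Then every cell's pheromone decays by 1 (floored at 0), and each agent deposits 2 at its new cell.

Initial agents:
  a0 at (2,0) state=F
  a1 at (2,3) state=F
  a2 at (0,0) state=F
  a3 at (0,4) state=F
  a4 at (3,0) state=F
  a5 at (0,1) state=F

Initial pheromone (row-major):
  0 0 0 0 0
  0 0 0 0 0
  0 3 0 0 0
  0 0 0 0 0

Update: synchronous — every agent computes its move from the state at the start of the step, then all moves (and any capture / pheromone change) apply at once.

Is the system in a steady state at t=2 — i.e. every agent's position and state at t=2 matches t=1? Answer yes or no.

no

t=1: a0@(2,1) a1@(1,2) a2@(0,0) a3@(0,0) a4@(2,1) a5@(0,0) | pheromone: 6 0 0 0 0 / 0 0 2 0 0 / 0 6 0 0 0 / 0 0 0 0 0
t=2: a0@(2,1) a1@(2,1) a2@(0,0) a3@(0,0) a4@(2,1) a5@(0,0) | pheromone: 11 0 0 0 0 / 0 0 1 0 0 / 0 11 0 0 0 / 0 0 0 0 0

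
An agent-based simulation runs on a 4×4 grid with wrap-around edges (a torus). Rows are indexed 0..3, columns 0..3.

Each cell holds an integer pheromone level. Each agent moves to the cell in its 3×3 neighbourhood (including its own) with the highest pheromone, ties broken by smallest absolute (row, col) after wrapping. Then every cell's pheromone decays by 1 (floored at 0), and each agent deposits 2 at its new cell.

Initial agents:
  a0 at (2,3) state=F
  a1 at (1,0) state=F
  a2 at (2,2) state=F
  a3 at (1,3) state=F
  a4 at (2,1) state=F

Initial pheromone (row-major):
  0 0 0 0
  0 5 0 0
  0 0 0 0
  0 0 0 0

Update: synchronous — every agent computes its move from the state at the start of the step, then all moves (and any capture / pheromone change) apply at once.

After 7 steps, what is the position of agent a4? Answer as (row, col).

(1, 1)

t=1: a0@(1,0) a1@(1,1) a2@(1,1) a3@(0,0) a4@(1,1) | pheromone: 2 0 0 0 / 2 10 0 0 / 0 0 0 0 / 0 0 0 0
t=2: a0@(1,1) a1@(1,1) a2@(1,1) a3@(1,1) a4@(1,1) | pheromone: 1 0 0 0 / 1 19 0 0 / 0 0 0 0 / 0 0 0 0
t=3: a0@(1,1) a1@(1,1) a2@(1,1) a3@(1,1) a4@(1,1) | pheromone: 0 0 0 0 / 0 28 0 0 / 0 0 0 0 / 0 0 0 0
t=4: a0@(1,1) a1@(1,1) a2@(1,1) a3@(1,1) a4@(1,1) | pheromone: 0 0 0 0 / 0 37 0 0 / 0 0 0 0 / 0 0 0 0
t=5: a0@(1,1) a1@(1,1) a2@(1,1) a3@(1,1) a4@(1,1) | pheromone: 0 0 0 0 / 0 46 0 0 / 0 0 0 0 / 0 0 0 0
t=6: a0@(1,1) a1@(1,1) a2@(1,1) a3@(1,1) a4@(1,1) | pheromone: 0 0 0 0 / 0 55 0 0 / 0 0 0 0 / 0 0 0 0
t=7: a0@(1,1) a1@(1,1) a2@(1,1) a3@(1,1) a4@(1,1) | pheromone: 0 0 0 0 / 0 64 0 0 / 0 0 0 0 / 0 0 0 0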